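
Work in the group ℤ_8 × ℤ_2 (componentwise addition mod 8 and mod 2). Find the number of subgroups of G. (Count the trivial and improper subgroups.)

|G| = 16, so by Lagrange every subgroup order divides 16. Divisors: 1, 2, 4, 8, 16.
Subgroups by order — order 1: 1; order 2: 3; order 4: 3; order 8: 3; order 16: 1.
Total: 1 + 3 + 3 + 3 + 1 = 11.

11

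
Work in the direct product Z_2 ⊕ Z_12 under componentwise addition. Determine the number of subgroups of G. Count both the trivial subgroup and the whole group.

|G| = 24, so by Lagrange every subgroup order divides 24. Divisors: 1, 2, 3, 4, 6, 8, 12, 24.
Subgroups by order — order 1: 1; order 2: 3; order 3: 1; order 4: 3; order 6: 3; order 8: 1; order 12: 3; order 24: 1.
Total: 1 + 3 + 1 + 3 + 3 + 1 + 3 + 1 = 16.

16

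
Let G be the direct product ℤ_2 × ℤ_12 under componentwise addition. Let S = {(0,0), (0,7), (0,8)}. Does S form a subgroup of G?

No

(0,7) ∈ S but its inverse (0,5) ∉ S, so S is not a subgroup.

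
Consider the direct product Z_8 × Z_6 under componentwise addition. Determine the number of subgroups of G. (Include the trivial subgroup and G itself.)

22

|G| = 48, so by Lagrange every subgroup order divides 48. Divisors: 1, 2, 3, 4, 6, 8, 12, 16, 24, 48.
Subgroups by order — order 1: 1; order 2: 3; order 3: 1; order 4: 3; order 6: 3; order 8: 3; order 12: 3; order 16: 1; order 24: 3; order 48: 1.
Total: 1 + 3 + 1 + 3 + 3 + 3 + 3 + 1 + 3 + 1 = 22.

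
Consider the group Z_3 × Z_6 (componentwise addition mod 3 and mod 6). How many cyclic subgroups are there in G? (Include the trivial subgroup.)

10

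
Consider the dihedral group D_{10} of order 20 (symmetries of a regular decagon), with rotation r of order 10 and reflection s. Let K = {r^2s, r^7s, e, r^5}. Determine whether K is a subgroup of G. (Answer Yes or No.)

|K| = 4 divides |G| = 20, consistent with Lagrange.
K contains the identity, every element's inverse is in K, and K is closed under ·: it is a subgroup.

Yes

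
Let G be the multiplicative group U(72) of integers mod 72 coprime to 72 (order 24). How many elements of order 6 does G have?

Enumerating element orders in G gives 14 elements of order 6.

14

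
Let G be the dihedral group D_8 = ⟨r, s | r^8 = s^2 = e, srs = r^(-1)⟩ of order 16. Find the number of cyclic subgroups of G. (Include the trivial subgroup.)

12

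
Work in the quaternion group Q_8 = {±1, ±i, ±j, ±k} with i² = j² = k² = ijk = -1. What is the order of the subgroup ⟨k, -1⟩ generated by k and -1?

4

|⟨k⟩| = 4 and |⟨-1⟩| = 2, so |H| is a multiple of lcm(4, 2) = 4 and divides |G| = 8.
Closing under the operation: H = {1, -1, k, -k}, so |H| = 4.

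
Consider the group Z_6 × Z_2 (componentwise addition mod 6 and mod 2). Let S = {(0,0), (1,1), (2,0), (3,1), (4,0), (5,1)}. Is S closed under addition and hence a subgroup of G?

|S| = 6 divides |G| = 12, consistent with Lagrange.
S contains the identity, every element's inverse is in S, and S is closed under +: it is a subgroup.
In fact S = ⟨(1,1)⟩.

Yes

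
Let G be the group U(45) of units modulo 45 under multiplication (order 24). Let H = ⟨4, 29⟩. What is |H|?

|⟨4⟩| = 6 and |⟨29⟩| = 6, so |H| is a multiple of lcm(6, 6) = 6 and divides |G| = 24.
Closing under the operation: H = {1, 4, 11, 14, 16, 19, 26, 29, 31, 34, 41, 44}, so |H| = 12.

12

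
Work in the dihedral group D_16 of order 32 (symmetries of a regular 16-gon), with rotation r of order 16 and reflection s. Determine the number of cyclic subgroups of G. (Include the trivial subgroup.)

A cyclic subgroup of order d is generated by each of its φ(d) elements of order d, so the cyclic subgroups of order d number (#elements of order d)/φ(d).
Cyclic subgroups by order — order 1: 1; order 2: 17; order 4: 1; order 8: 1; order 16: 1.
Total: 21.

21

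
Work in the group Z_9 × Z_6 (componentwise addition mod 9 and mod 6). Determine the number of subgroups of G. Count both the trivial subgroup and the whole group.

|G| = 54, so by Lagrange every subgroup order divides 54. Divisors: 1, 2, 3, 6, 9, 18, 27, 54.
Subgroups by order — order 1: 1; order 2: 1; order 3: 4; order 6: 4; order 9: 4; order 18: 4; order 27: 1; order 54: 1.
Total: 1 + 1 + 4 + 4 + 4 + 4 + 1 + 1 = 20.

20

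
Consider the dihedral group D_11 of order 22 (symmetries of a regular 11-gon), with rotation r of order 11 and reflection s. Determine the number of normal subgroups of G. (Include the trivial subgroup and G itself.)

3

G has 14 subgroups. Checking conjugation-invariance by order — order 1: 1/1 normal; order 2: 0/11 normal; order 11: 1/1 normal; order 22: 1/1 normal.
Total normal subgroups: 3.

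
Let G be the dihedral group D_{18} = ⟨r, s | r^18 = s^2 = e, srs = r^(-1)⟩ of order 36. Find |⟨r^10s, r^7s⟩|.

|⟨r^10s⟩| = 2 and |⟨r^7s⟩| = 2, so |H| is a multiple of lcm(2, 2) = 2 and divides |G| = 36.
Closing under the operation: H = {e, r^3, r^6, r^9, r^12, r^15, rs, r^4s, r^7s, r^10s, r^13s, r^16s}, so |H| = 12.

12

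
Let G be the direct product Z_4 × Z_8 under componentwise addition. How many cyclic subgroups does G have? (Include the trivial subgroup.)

14

Each element a generates a cyclic subgroup ⟨a⟩; distinct elements may generate the same one (a cyclic group of order d has φ(d) generators).
Cyclic subgroups by order — order 1: 1; order 2: 3; order 4: 6; order 8: 4.
Total: 14.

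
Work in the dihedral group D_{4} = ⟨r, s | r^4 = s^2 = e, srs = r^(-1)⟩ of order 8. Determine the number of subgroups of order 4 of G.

3

|G| = 8 and 4 | 8, so subgroups of order 4 are possible by Lagrange.
The subgroups of order 4 are: {e, r, r^2, r^3}; {e, r^2, s, r^2s}; {e, r^2, rs, r^3s}.
So G has 3 subgroups of order 4.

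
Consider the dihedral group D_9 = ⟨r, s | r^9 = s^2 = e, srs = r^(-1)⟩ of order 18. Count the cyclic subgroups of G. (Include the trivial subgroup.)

12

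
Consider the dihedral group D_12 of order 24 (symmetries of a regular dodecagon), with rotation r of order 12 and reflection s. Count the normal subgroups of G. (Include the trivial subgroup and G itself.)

9

G has 34 subgroups. Checking conjugation-invariance by order — order 1: 1/1 normal; order 2: 1/13 normal; order 3: 1/1 normal; order 4: 1/7 normal; order 6: 1/5 normal; order 8: 0/3 normal; order 12: 3/3 normal; order 24: 1/1 normal.
Total normal subgroups: 9.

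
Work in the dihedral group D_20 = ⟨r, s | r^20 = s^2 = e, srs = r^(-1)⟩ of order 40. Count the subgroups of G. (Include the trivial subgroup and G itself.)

48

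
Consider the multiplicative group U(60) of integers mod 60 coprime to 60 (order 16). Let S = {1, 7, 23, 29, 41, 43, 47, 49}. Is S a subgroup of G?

|S| = 8 divides |G| = 16, consistent with Lagrange.
S contains the identity, every element's inverse is in S, and S is closed under ·: it is a subgroup.

Yes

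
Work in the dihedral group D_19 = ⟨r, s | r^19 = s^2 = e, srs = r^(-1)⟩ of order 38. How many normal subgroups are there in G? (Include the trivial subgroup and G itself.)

3

G has 22 subgroups. Checking conjugation-invariance by order — order 1: 1/1 normal; order 2: 0/19 normal; order 19: 1/1 normal; order 38: 1/1 normal.
Total normal subgroups: 3.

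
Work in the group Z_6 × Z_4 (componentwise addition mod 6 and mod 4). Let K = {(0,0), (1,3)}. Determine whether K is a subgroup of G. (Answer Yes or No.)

No

(1,3) ∈ K but its inverse (5,1) ∉ K, so K is not a subgroup.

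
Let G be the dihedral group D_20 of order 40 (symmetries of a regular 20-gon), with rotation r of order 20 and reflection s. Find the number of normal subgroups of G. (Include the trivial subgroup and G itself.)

9

G has 48 subgroups. Checking conjugation-invariance by order — order 1: 1/1 normal; order 2: 1/21 normal; order 4: 1/11 normal; order 5: 1/1 normal; order 8: 0/5 normal; order 10: 1/5 normal; order 20: 3/3 normal; order 40: 1/1 normal.
Total normal subgroups: 9.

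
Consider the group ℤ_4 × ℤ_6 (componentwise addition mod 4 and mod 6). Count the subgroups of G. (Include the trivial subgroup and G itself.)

|G| = 24, so by Lagrange every subgroup order divides 24. Divisors: 1, 2, 3, 4, 6, 8, 12, 24.
Subgroups by order — order 1: 1; order 2: 3; order 3: 1; order 4: 3; order 6: 3; order 8: 1; order 12: 3; order 24: 1.
Total: 1 + 3 + 1 + 3 + 3 + 1 + 3 + 1 = 16.

16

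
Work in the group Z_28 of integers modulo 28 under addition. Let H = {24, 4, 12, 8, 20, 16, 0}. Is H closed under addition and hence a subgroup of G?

|H| = 7 divides |G| = 28, consistent with Lagrange.
H contains the identity, every element's inverse is in H, and H is closed under +: it is a subgroup.
In fact H = ⟨16⟩.

Yes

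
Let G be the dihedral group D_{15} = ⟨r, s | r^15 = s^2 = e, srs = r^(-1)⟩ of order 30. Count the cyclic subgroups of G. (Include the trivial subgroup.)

19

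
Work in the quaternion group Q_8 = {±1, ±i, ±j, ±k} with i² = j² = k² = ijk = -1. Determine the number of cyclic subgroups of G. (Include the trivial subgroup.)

5

Each element a generates a cyclic subgroup ⟨a⟩; distinct elements may generate the same one (a cyclic group of order d has φ(d) generators).
Cyclic subgroups by order — order 1: 1; order 2: 1; order 4: 3.
Total: 5.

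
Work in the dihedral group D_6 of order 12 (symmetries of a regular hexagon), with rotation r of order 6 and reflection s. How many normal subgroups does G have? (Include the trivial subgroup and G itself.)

G has 16 subgroups. Checking conjugation-invariance by order — order 1: 1/1 normal; order 2: 1/7 normal; order 3: 1/1 normal; order 4: 0/3 normal; order 6: 3/3 normal; order 12: 1/1 normal.
Total normal subgroups: 7.

7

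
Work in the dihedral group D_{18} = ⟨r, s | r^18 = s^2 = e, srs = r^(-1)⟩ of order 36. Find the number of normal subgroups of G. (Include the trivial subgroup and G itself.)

G has 45 subgroups. Checking conjugation-invariance by order — order 1: 1/1 normal; order 2: 1/19 normal; order 3: 1/1 normal; order 4: 0/9 normal; order 6: 1/7 normal; order 9: 1/1 normal; order 12: 0/3 normal; order 18: 3/3 normal; order 36: 1/1 normal.
Total normal subgroups: 9.

9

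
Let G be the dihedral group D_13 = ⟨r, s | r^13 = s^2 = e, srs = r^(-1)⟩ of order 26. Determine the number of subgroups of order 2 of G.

|G| = 26 and 2 | 26, so subgroups of order 2 are possible by Lagrange.
The subgroups of order 2 are: {e, r^10s}; {e, r^11s}; {e, r^12s}; {e, r^2s}; … (13 in all).
So G has 13 subgroups of order 2.

13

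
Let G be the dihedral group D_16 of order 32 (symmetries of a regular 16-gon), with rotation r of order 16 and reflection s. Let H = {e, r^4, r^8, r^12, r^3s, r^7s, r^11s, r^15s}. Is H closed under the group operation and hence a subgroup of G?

|H| = 8 divides |G| = 32, consistent with Lagrange.
H contains the identity, every element's inverse is in H, and H is closed under ·: it is a subgroup.

Yes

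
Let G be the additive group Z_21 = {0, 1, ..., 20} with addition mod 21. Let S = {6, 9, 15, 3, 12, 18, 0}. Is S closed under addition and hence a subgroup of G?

|S| = 7 divides |G| = 21, consistent with Lagrange.
S contains the identity, every element's inverse is in S, and S is closed under +: it is a subgroup.
In fact S = ⟨18⟩.

Yes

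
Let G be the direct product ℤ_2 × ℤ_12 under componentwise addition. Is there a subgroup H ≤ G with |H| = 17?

17 does not divide |G| = 24, so by Lagrange no subgroup of order 17 exists.

No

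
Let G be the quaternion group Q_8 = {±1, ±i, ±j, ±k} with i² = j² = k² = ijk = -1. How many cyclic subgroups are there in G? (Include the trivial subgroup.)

A cyclic subgroup of order d is generated by each of its φ(d) elements of order d, so the cyclic subgroups of order d number (#elements of order d)/φ(d).
Cyclic subgroups by order — order 1: 1; order 2: 1; order 4: 3.
Total: 5.

5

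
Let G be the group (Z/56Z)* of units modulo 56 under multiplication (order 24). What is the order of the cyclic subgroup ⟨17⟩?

6

Compute successive powers of 17 mod 56: 17, 9, 41, 25, 33, 1; 17^6 ≡ 1 (mod 56).
So |⟨17⟩| = 6.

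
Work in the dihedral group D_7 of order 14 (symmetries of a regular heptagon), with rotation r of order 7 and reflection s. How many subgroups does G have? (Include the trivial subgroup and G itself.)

|G| = 14, so by Lagrange every subgroup order divides 14. Divisors: 1, 2, 7, 14.
Subgroups by order — order 1: 1; order 2: 7; order 7: 1; order 14: 1.
Total: 1 + 7 + 1 + 1 = 10.

10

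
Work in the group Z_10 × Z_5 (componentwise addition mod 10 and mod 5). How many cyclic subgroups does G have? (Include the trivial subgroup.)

A cyclic subgroup of order d is generated by each of its φ(d) elements of order d, so the cyclic subgroups of order d number (#elements of order d)/φ(d).
Cyclic subgroups by order — order 1: 1; order 2: 1; order 5: 6; order 10: 6.
Total: 14.

14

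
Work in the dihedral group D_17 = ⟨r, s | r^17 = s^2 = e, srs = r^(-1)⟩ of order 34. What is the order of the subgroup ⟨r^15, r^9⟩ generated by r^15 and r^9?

|⟨r^15⟩| = 17 and |⟨r^9⟩| = 17, so |H| is a multiple of lcm(17, 17) = 17 and divides |G| = 34.
Closing under the operation: H = {e, r, r^2, r^3, r^4, r^5, r^6, r^7, r^8, r^9, r^10, r^11, r^12, r^13, r^14, r^15, r^16}, so |H| = 17.

17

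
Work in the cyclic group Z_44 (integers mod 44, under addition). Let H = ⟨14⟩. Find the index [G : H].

2

|⟨14⟩| = 22 and |G| = 44.
By Lagrange, [G : H] = |G|/|H| = 44/22 = 2.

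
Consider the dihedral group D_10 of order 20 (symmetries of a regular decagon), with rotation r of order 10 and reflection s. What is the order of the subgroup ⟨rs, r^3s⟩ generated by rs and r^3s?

10

|⟨rs⟩| = 2 and |⟨r^3s⟩| = 2, so |H| is a multiple of lcm(2, 2) = 2 and divides |G| = 20.
Closing under the operation: H = {e, r^2, r^4, r^6, r^8, rs, r^3s, r^5s, r^7s, r^9s}, so |H| = 10.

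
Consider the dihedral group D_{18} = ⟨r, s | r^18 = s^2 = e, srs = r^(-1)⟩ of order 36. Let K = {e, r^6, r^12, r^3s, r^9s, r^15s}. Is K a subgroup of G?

Yes

|K| = 6 divides |G| = 36, consistent with Lagrange.
K contains the identity, every element's inverse is in K, and K is closed under ·: it is a subgroup.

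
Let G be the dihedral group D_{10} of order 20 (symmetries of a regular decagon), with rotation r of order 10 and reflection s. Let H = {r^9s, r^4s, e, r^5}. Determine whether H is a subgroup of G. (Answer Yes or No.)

|H| = 4 divides |G| = 20, consistent with Lagrange.
H contains the identity, every element's inverse is in H, and H is closed under ·: it is a subgroup.

Yes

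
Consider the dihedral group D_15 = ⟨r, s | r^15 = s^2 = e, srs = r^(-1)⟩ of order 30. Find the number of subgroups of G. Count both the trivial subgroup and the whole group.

|G| = 30, so by Lagrange every subgroup order divides 30. Divisors: 1, 2, 3, 5, 6, 10, 15, 30.
Subgroups by order — order 1: 1; order 2: 15; order 3: 1; order 5: 1; order 6: 5; order 10: 3; order 15: 1; order 30: 1.
Total: 1 + 15 + 1 + 1 + 5 + 3 + 1 + 1 = 28.

28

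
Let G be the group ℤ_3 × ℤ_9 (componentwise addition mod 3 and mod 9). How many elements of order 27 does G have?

An element (a,b) has order lcm(ord(a), ord(b)); count pairs with lcm equal to 27.
Enumerating gives 0 such elements.

0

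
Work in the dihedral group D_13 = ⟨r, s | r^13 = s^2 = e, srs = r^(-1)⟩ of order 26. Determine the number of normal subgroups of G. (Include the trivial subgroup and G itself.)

3

G has 16 subgroups. Checking conjugation-invariance by order — order 1: 1/1 normal; order 2: 0/13 normal; order 13: 1/1 normal; order 26: 1/1 normal.
Total normal subgroups: 3.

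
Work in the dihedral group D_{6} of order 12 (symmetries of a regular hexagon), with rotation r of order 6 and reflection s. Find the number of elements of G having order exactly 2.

7

The elements of order 2 are: r^3, s, rs, r^2s, r^3s, r^4s, r^5s.
That's 7.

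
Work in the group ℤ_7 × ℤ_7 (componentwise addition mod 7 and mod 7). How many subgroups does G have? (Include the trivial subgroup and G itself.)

10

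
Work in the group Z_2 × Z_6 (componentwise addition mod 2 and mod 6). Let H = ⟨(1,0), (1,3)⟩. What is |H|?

4

|⟨(1,0)⟩| = 2 and |⟨(1,3)⟩| = 2, so |H| is a multiple of lcm(2, 2) = 2 and divides |G| = 12.
Closing under the operation: H = {(0,0), (0,3), (1,0), (1,3)}, so |H| = 4.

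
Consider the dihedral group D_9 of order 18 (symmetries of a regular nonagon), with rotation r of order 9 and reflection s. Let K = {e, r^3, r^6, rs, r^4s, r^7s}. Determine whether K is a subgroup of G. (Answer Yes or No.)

|K| = 6 divides |G| = 18, consistent with Lagrange.
K contains the identity, every element's inverse is in K, and K is closed under ·: it is a subgroup.

Yes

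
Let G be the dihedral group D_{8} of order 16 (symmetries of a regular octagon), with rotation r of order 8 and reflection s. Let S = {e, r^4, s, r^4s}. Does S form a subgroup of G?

Yes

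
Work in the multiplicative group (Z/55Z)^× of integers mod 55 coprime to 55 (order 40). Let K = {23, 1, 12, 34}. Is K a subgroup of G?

|K| = 4 divides |G| = 40, consistent with Lagrange.
K contains the identity, every element's inverse is in K, and K is closed under ·: it is a subgroup.
In fact K = ⟨12⟩.

Yes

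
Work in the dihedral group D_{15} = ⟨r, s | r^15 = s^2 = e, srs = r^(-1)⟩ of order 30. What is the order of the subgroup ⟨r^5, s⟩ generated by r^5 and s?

|⟨r^5⟩| = 3 and |⟨s⟩| = 2, so |H| is a multiple of lcm(3, 2) = 6 and divides |G| = 30.
Closing under the operation: H = {e, r^5, r^10, s, r^5s, r^10s}, so |H| = 6.

6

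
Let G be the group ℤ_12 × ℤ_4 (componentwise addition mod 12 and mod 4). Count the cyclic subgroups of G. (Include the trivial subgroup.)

20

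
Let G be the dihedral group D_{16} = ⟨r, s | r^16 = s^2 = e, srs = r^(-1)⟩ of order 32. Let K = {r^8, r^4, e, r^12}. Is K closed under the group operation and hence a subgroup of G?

Yes

|K| = 4 divides |G| = 32, consistent with Lagrange.
K contains the identity, every element's inverse is in K, and K is closed under ·: it is a subgroup.
In fact K = ⟨r^12⟩.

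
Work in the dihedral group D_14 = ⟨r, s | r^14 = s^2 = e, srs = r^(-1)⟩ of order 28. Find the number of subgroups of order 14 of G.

3

|G| = 28 and 14 | 28, so subgroups of order 14 are possible by Lagrange.
The subgroups of order 14 are: {e, r, r^2, r^3, r^4, r^5, r^6, r^7, r^8, r^9, r^10, r^11, r^12, r^13}; {e, r^2, r^4, r^6, r^8, r^10, r^12, s, r^2s, r^4s, r^6s, r^8s, r^10s, r^12s}; {e, r^2, r^4, r^6, r^8, r^10, r^12, rs, r^3s, r^5s, r^7s, r^9s, r^11s, r^13s}.
So G has 3 subgroups of order 14.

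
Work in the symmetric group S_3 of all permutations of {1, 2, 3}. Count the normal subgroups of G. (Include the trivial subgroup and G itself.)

3

G has 6 subgroups. Checking conjugation-invariance by order — order 1: 1/1 normal; order 2: 0/3 normal; order 3: 1/1 normal; order 6: 1/1 normal.
Total normal subgroups: 3.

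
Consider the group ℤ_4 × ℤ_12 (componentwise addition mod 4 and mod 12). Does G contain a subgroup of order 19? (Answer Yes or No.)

19 does not divide |G| = 48, so by Lagrange no subgroup of order 19 exists.

No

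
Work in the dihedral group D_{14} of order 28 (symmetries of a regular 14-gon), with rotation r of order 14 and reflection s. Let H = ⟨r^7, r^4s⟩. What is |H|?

4

|⟨r^7⟩| = 2 and |⟨r^4s⟩| = 2, so |H| is a multiple of lcm(2, 2) = 2 and divides |G| = 28.
Closing under the operation: H = {e, r^7, r^4s, r^11s}, so |H| = 4.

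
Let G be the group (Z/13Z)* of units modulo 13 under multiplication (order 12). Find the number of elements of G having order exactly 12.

The elements of order 12 are: 2, 6, 7, 11.
That's 4.

4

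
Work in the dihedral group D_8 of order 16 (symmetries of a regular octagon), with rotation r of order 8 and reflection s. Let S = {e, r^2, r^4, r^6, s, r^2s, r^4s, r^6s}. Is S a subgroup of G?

Yes

|S| = 8 divides |G| = 16, consistent with Lagrange.
S contains the identity, every element's inverse is in S, and S is closed under ·: it is a subgroup.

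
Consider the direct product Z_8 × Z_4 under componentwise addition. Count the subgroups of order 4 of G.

|G| = 32 and 4 | 32, so subgroups of order 4 are possible by Lagrange.
The subgroups of order 4 are: {(0,0), (0,1), (0,2), (0,3)}; {(0,0), (0,2), (4,0), (4,2)}; {(0,0), (0,2), (4,1), (4,3)}; {(0,0), (2,0), (4,0), (6,0)}; … (7 in all).
So G has 7 subgroups of order 4.

7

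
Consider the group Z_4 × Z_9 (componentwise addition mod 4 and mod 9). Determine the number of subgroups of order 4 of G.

1

|G| = 36 and 4 | 36, so subgroups of order 4 are possible by Lagrange.
The subgroups of order 4 are: {(0,0), (1,0), (2,0), (3,0)}.
So G has 1 subgroup of order 4.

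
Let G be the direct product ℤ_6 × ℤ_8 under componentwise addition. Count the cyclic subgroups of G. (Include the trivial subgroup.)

16

A cyclic subgroup of order d is generated by each of its φ(d) elements of order d, so the cyclic subgroups of order d number (#elements of order d)/φ(d).
Cyclic subgroups by order — order 1: 1; order 2: 3; order 3: 1; order 4: 2; order 6: 3; order 8: 2; order 12: 2; order 24: 2.
Total: 16.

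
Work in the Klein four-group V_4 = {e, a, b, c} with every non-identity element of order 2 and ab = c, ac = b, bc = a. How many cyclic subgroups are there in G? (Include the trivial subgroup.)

4

Group the elements of G by the cyclic subgroup they generate; each cyclic subgroup of order d accounts for φ(d) elements.
Cyclic subgroups by order — order 1: 1; order 2: 3.
Total: 4.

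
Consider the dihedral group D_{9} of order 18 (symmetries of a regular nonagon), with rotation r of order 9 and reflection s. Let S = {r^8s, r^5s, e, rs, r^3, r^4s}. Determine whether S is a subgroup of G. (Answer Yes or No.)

No

r^3 ∈ S but its inverse r^6 ∉ S, so S is not a subgroup.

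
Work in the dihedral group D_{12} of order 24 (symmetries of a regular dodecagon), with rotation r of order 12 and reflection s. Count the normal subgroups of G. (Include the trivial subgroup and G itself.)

G has 34 subgroups. Checking conjugation-invariance by order — order 1: 1/1 normal; order 2: 1/13 normal; order 3: 1/1 normal; order 4: 1/7 normal; order 6: 1/5 normal; order 8: 0/3 normal; order 12: 3/3 normal; order 24: 1/1 normal.
Total normal subgroups: 9.

9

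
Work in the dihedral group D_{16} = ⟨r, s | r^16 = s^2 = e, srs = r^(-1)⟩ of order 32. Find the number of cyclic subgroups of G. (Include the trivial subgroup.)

A cyclic subgroup of order d is generated by each of its φ(d) elements of order d, so the cyclic subgroups of order d number (#elements of order d)/φ(d).
Cyclic subgroups by order — order 1: 1; order 2: 17; order 4: 1; order 8: 1; order 16: 1.
Total: 21.

21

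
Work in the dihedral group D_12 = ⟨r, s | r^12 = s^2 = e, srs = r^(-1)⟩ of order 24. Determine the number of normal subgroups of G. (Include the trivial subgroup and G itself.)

G has 34 subgroups. Checking conjugation-invariance by order — order 1: 1/1 normal; order 2: 1/13 normal; order 3: 1/1 normal; order 4: 1/7 normal; order 6: 1/5 normal; order 8: 0/3 normal; order 12: 3/3 normal; order 24: 1/1 normal.
Total normal subgroups: 9.

9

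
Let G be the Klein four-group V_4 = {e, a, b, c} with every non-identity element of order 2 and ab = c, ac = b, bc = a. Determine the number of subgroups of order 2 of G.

3

|G| = 4 and 2 | 4, so subgroups of order 2 are possible by Lagrange.
The subgroups of order 2 are: {e, a}; {e, b}; {e, c}.
So G has 3 subgroups of order 2.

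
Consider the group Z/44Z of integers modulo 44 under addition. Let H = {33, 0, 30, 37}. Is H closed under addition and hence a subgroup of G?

No

33 ∈ H but its inverse 11 ∉ H, so H is not a subgroup.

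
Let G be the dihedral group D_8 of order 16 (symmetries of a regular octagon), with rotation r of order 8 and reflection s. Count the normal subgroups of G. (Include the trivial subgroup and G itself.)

7

G has 19 subgroups. Checking conjugation-invariance by order — order 1: 1/1 normal; order 2: 1/9 normal; order 4: 1/5 normal; order 8: 3/3 normal; order 16: 1/1 normal.
Total normal subgroups: 7.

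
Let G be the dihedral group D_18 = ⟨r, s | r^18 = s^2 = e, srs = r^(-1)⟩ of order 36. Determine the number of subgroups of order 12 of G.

|G| = 36 and 12 | 36, so subgroups of order 12 are possible by Lagrange.
The subgroups of order 12 are: {e, r^3, r^6, r^9, r^12, r^15, rs, r^4s, r^7s, r^10s, r^13s, r^16s}; {e, r^3, r^6, r^9, r^12, r^15, r^2s, r^5s, r^8s, r^11s, r^14s, r^17s}; {e, r^3, r^6, r^9, r^12, r^15, s, r^3s, r^6s, r^9s, r^12s, r^15s}.
So G has 3 subgroups of order 12.

3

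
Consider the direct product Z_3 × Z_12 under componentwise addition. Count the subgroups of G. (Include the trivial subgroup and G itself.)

18

|G| = 36, so by Lagrange every subgroup order divides 36. Divisors: 1, 2, 3, 4, 6, 9, 12, 18, 36.
Subgroups by order — order 1: 1; order 2: 1; order 3: 4; order 4: 1; order 6: 4; order 9: 1; order 12: 4; order 18: 1; order 36: 1.
Total: 1 + 1 + 4 + 1 + 4 + 1 + 4 + 1 + 1 = 18.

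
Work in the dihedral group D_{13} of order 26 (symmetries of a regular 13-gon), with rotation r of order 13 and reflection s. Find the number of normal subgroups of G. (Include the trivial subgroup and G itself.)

G has 16 subgroups. Checking conjugation-invariance by order — order 1: 1/1 normal; order 2: 0/13 normal; order 13: 1/1 normal; order 26: 1/1 normal.
Total normal subgroups: 3.

3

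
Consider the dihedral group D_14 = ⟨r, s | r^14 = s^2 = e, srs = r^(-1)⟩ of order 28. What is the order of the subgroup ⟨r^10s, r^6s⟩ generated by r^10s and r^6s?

|⟨r^10s⟩| = 2 and |⟨r^6s⟩| = 2, so |H| is a multiple of lcm(2, 2) = 2 and divides |G| = 28.
Closing under the operation: H = {e, r^2, r^4, r^6, r^8, r^10, r^12, s, r^2s, r^4s, r^6s, r^8s, r^10s, r^12s}, so |H| = 14.

14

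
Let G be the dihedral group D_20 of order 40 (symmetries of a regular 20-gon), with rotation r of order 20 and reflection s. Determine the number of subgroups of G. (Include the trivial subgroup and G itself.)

|G| = 40, so by Lagrange every subgroup order divides 40. Divisors: 1, 2, 4, 5, 8, 10, 20, 40.
Subgroups by order — order 1: 1; order 2: 21; order 4: 11; order 5: 1; order 8: 5; order 10: 5; order 20: 3; order 40: 1.
Total: 1 + 21 + 11 + 1 + 5 + 5 + 3 + 1 = 48.

48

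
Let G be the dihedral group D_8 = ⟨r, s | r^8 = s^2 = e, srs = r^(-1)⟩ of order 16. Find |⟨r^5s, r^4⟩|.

4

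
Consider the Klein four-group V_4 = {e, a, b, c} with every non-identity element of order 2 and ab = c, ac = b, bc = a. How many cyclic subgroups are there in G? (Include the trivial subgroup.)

4

A cyclic subgroup of order d is generated by each of its φ(d) elements of order d, so the cyclic subgroups of order d number (#elements of order d)/φ(d).
Cyclic subgroups by order — order 1: 1; order 2: 3.
Total: 4.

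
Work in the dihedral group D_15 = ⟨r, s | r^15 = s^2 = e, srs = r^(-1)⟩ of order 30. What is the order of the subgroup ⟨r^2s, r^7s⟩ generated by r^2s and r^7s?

|⟨r^2s⟩| = 2 and |⟨r^7s⟩| = 2, so |H| is a multiple of lcm(2, 2) = 2 and divides |G| = 30.
Closing under the operation: H = {e, r^5, r^10, r^2s, r^7s, r^12s}, so |H| = 6.

6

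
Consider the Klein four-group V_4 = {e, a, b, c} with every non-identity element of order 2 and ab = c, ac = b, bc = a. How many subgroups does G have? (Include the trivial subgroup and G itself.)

|G| = 4, so by Lagrange every subgroup order divides 4. Divisors: 1, 2, 4.
Subgroups by order — order 1: 1; order 2: 3; order 4: 1.
Total: 1 + 3 + 1 = 5.

5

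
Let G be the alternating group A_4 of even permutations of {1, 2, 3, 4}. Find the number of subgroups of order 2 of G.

3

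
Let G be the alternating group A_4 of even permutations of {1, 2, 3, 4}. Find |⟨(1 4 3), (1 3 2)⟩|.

12

|⟨(1 4 3)⟩| = 3 and |⟨(1 3 2)⟩| = 3, so |H| is a multiple of lcm(3, 3) = 3 and divides |G| = 12.
Closing {(1 4 3), (1 3 2)} under the group operation gives all of G, so |H| = 12.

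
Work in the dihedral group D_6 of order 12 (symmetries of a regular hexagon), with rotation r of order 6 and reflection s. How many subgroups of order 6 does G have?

3

|G| = 12 and 6 | 12, so subgroups of order 6 are possible by Lagrange.
The subgroups of order 6 are: {e, r, r^2, r^3, r^4, r^5}; {e, r^2, r^4, s, r^2s, r^4s}; {e, r^2, r^4, rs, r^3s, r^5s}.
So G has 3 subgroups of order 6.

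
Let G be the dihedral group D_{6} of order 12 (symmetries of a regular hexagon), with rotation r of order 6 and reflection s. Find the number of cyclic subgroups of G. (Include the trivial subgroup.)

Each element a generates a cyclic subgroup ⟨a⟩; distinct elements may generate the same one (a cyclic group of order d has φ(d) generators).
Cyclic subgroups by order — order 1: 1; order 2: 7; order 3: 1; order 6: 1.
Total: 10.

10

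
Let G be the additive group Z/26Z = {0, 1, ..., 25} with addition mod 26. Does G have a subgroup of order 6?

6 does not divide |G| = 26, so by Lagrange no subgroup of order 6 exists.

No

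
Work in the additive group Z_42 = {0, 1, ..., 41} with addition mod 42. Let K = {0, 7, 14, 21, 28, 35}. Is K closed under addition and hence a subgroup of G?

|K| = 6 divides |G| = 42, consistent with Lagrange.
K contains the identity, every element's inverse is in K, and K is closed under +: it is a subgroup.
In fact K = ⟨35⟩.

Yes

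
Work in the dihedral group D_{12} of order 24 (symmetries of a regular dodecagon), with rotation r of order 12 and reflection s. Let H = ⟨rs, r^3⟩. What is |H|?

8

|⟨rs⟩| = 2 and |⟨r^3⟩| = 4, so |H| is a multiple of lcm(2, 4) = 4 and divides |G| = 24.
Closing under the operation: H = {e, r^3, r^6, r^9, rs, r^4s, r^7s, r^10s}, so |H| = 8.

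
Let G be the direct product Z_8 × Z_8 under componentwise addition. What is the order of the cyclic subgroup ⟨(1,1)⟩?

The order of (1,1) in Z_8 × Z_8 is lcm(ord(1) in Z_8, ord(1) in Z_8).
ord(1) = 8 and ord(1) = 8, so |⟨(1,1)⟩| = lcm(8, 8) = 8.

8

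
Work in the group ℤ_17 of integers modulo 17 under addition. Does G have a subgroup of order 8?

8 does not divide |G| = 17, so by Lagrange no subgroup of order 8 exists.

No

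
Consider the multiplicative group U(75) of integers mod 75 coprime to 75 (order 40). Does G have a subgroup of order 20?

20 | 40. A subgroup of order 20 is {1, 4, 11, 14, 16, 19, 26, 29, 31, 34, 41, 44, 46, 49, 56, 59, 61, 64, 71, 74}.

Yes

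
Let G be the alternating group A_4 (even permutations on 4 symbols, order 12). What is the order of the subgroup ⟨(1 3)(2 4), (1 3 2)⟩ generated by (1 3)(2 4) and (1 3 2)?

12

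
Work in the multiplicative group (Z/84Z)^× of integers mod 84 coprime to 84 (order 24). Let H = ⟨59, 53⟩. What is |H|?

|⟨59⟩| = 6 and |⟨53⟩| = 6, so |H| is a multiple of lcm(6, 6) = 6 and divides |G| = 24.
Closing under the operation: H = {1, 19, 25, 29, 31, 37, 47, 53, 55, 59, 65, 83}, so |H| = 12.

12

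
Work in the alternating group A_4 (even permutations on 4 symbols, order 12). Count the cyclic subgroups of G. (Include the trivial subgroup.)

Each element a generates a cyclic subgroup ⟨a⟩; distinct elements may generate the same one (a cyclic group of order d has φ(d) generators).
Cyclic subgroups by order — order 1: 1; order 2: 3; order 3: 4.
Total: 8.

8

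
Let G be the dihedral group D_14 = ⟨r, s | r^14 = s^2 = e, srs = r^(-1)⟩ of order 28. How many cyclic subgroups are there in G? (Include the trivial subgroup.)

18

Group the elements of G by the cyclic subgroup they generate; each cyclic subgroup of order d accounts for φ(d) elements.
Cyclic subgroups by order — order 1: 1; order 2: 15; order 7: 1; order 14: 1.
Total: 18.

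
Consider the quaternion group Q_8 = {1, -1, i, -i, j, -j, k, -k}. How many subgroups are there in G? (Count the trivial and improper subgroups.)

6

|G| = 8, so by Lagrange every subgroup order divides 8. Divisors: 1, 2, 4, 8.
Subgroups by order — order 1: 1; order 2: 1; order 4: 3; order 8: 1.
Total: 1 + 1 + 3 + 1 = 6.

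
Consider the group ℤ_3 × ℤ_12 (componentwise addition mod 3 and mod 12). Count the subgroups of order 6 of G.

4

|G| = 36 and 6 | 36, so subgroups of order 6 are possible by Lagrange.
The subgroups of order 6 are: {(0,0), (0,2), (0,4), (0,6), (0,8), (0,10)}; {(0,0), (0,6), (1,0), (1,6), (2,0), (2,6)}; {(0,0), (0,6), (1,4), (1,10), (2,2), (2,8)}; {(0,0), (0,6), (1,2), (1,8), (2,4), (2,10)}.
So G has 4 subgroups of order 6.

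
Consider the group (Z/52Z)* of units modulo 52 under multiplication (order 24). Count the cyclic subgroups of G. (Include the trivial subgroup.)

12

Group the elements of G by the cyclic subgroup they generate; each cyclic subgroup of order d accounts for φ(d) elements.
Cyclic subgroups by order — order 1: 1; order 2: 3; order 3: 1; order 4: 2; order 6: 3; order 12: 2.
Total: 12.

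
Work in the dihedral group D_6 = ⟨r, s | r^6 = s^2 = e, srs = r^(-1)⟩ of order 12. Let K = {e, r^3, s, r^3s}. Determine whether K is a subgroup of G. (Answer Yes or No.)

|K| = 4 divides |G| = 12, consistent with Lagrange.
K contains the identity, every element's inverse is in K, and K is closed under ·: it is a subgroup.

Yes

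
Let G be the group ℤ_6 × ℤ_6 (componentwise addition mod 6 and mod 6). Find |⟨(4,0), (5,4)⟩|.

18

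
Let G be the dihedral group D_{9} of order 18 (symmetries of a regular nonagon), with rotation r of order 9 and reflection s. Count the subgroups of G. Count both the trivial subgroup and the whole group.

|G| = 18, so by Lagrange every subgroup order divides 18. Divisors: 1, 2, 3, 6, 9, 18.
Subgroups by order — order 1: 1; order 2: 9; order 3: 1; order 6: 3; order 9: 1; order 18: 1.
Total: 1 + 9 + 1 + 3 + 1 + 1 = 16.

16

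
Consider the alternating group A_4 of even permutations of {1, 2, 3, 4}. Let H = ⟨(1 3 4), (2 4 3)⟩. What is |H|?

12

|⟨(1 3 4)⟩| = 3 and |⟨(2 4 3)⟩| = 3, so |H| is a multiple of lcm(3, 3) = 3 and divides |G| = 12.
Closing {(1 3 4), (2 4 3)} under the group operation gives all of G, so |H| = 12.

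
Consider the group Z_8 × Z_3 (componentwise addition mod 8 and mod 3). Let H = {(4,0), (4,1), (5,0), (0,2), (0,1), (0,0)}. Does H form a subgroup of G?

No

(5,0) ∈ H but its inverse (3,0) ∉ H, so H is not a subgroup.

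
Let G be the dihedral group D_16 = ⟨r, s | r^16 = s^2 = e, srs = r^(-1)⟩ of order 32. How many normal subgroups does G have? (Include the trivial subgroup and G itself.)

8

G has 36 subgroups. Checking conjugation-invariance by order — order 1: 1/1 normal; order 2: 1/17 normal; order 4: 1/9 normal; order 8: 1/5 normal; order 16: 3/3 normal; order 32: 1/1 normal.
Total normal subgroups: 8.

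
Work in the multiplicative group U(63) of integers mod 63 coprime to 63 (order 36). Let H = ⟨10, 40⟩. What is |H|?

18

|⟨10⟩| = 6 and |⟨40⟩| = 6, so |H| is a multiple of lcm(6, 6) = 6 and divides |G| = 36.
Closing under the operation: H = {1, 4, 10, 13, 16, 19, 22, 25, 31, 34, 37, 40, 43, 46, 52, 55, 58, 61}, so |H| = 18.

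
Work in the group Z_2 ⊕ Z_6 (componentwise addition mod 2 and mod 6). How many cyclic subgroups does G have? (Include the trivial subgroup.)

8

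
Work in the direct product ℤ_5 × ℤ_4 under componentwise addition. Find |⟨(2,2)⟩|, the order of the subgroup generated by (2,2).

The order of (2,2) in Z_5 × Z_4 is lcm(ord(2) in Z_5, ord(2) in Z_4).
ord(2) = 5 and ord(2) = 2, so |⟨(2,2)⟩| = lcm(5, 2) = 10.

10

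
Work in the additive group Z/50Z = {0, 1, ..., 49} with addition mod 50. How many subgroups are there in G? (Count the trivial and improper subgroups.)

6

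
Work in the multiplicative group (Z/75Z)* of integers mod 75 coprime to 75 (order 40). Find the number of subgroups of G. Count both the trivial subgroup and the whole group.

|G| = 40, so by Lagrange every subgroup order divides 40. Divisors: 1, 2, 4, 5, 8, 10, 20, 40.
Subgroups by order — order 1: 1; order 2: 3; order 4: 3; order 5: 1; order 8: 1; order 10: 3; order 20: 3; order 40: 1.
Total: 1 + 3 + 3 + 1 + 1 + 3 + 3 + 1 = 16.

16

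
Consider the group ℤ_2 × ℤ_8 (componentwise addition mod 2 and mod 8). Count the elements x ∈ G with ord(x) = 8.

An element (a,b) has order lcm(ord(a), ord(b)); count pairs with lcm equal to 8.
Enumerating gives 8 such elements.

8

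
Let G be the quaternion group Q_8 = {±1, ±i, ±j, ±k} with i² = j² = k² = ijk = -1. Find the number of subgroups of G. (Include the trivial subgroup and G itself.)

|G| = 8, so by Lagrange every subgroup order divides 8. Divisors: 1, 2, 4, 8.
Subgroups by order — order 1: 1; order 2: 1; order 4: 3; order 8: 1.
Total: 1 + 1 + 3 + 1 = 6.

6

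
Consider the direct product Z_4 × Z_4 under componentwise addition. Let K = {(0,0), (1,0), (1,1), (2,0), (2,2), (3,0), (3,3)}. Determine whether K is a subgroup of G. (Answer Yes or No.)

No

|K| = 7 does not divide |G| = 16, so by Lagrange K is not a subgroup.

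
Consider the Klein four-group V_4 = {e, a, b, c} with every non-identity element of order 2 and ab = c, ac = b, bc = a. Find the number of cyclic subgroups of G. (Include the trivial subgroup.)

Each element a generates a cyclic subgroup ⟨a⟩; distinct elements may generate the same one (a cyclic group of order d has φ(d) generators).
Cyclic subgroups by order — order 1: 1; order 2: 3.
Total: 4.

4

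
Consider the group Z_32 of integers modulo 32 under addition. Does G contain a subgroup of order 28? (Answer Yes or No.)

28 does not divide |G| = 32, so by Lagrange no subgroup of order 28 exists.

No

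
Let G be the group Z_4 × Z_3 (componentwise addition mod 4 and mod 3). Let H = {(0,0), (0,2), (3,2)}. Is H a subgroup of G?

No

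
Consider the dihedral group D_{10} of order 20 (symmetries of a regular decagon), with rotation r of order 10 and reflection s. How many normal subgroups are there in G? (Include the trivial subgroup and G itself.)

G has 22 subgroups. Checking conjugation-invariance by order — order 1: 1/1 normal; order 2: 1/11 normal; order 4: 0/5 normal; order 5: 1/1 normal; order 10: 3/3 normal; order 20: 1/1 normal.
Total normal subgroups: 7.

7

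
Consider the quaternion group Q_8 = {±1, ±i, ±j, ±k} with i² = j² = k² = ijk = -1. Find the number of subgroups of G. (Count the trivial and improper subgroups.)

6

|G| = 8, so by Lagrange every subgroup order divides 8. Divisors: 1, 2, 4, 8.
Subgroups by order — order 1: 1; order 2: 1; order 4: 3; order 8: 1.
Total: 1 + 1 + 3 + 1 = 6.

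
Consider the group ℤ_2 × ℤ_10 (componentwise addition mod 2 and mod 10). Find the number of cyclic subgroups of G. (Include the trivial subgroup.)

8

Group the elements of G by the cyclic subgroup they generate; each cyclic subgroup of order d accounts for φ(d) elements.
Cyclic subgroups by order — order 1: 1; order 2: 3; order 5: 1; order 10: 3.
Total: 8.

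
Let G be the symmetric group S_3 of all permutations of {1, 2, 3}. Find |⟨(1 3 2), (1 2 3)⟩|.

|⟨(1 3 2)⟩| = 3 and |⟨(1 2 3)⟩| = 3, so |H| is a multiple of lcm(3, 3) = 3 and divides |G| = 6.
Closing under the operation: H = {e, (1 2 3), (1 3 2)}, so |H| = 3.

3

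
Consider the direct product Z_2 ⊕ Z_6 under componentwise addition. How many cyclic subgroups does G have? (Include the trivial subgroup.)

8

Each element a generates a cyclic subgroup ⟨a⟩; distinct elements may generate the same one (a cyclic group of order d has φ(d) generators).
Cyclic subgroups by order — order 1: 1; order 2: 3; order 3: 1; order 6: 3.
Total: 8.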